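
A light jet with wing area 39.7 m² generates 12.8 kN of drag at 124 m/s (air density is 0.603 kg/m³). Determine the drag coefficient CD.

CD = 0.0695

From D = ½ρv²S·CD, rearranging gives CD = 2D/(ρv²S).
CD = 2 × 12800 / (0.603 × 124² × 39.7) = 0.0695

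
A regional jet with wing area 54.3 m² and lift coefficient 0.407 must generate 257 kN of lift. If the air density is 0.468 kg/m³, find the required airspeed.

v = 223 m/s

L = ½ρv²S·CL ⇒ v = √(2L/(ρ·S·CL))
v = √(2 × 2.57×10^5 / (0.468 × 54.3 × 0.407)) = √49700 = 223 m/s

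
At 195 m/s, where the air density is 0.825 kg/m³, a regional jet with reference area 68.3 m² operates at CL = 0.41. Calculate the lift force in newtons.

L = 4.39×10^5 N

Dynamic pressure q = ½ρv² = ½ × 0.825 × 195² = 15690 Pa.
L = q·S·CL = 15690 × 68.3 × 0.41 = 4.39×10^5 N ≈ 439 kN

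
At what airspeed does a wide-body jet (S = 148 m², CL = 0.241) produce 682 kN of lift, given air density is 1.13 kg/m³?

v = 184 m/s

L = ½ρv²S·CL ⇒ v = √(2L/(ρ·S·CL))
v = √(2 × 6.82×10^5 / (1.13 × 148 × 0.241)) = √33840 = 184 m/s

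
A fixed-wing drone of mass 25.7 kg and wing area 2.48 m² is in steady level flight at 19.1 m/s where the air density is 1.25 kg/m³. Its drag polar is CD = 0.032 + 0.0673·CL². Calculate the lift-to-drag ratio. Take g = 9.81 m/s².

L/D = 9.83

In steady level flight, lift balances weight: W = mg = 25.7 × 9.81 = 252.12 N.
Dynamic pressure q = 0.5 × 1.25 × 19.1² = 228 Pa.
CL = 2W/(ρv²S) = 2×252.12/(1.25×19.1²×2.48) = 0.4459.
CD = 0.032 + 0.0673 × 0.4459² = 0.04538.
L/D = CL/CD = 0.4459 / 0.04538 = 9.83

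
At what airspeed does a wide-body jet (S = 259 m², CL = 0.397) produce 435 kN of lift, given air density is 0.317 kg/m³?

v = 163 m/s

L = ½ρv²S·CL ⇒ v = √(2L/(ρ·S·CL))
v = √(2 × 4.35×10^5 / (0.317 × 259 × 0.397)) = √26690 = 163 m/s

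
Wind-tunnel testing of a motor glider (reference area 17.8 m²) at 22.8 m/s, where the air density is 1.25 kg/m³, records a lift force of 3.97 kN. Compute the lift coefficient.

CL = 0.686

From L = ½ρv²S·CL, rearranging gives CL = 2L/(ρv²S).
CL = 2 × 3970 / (1.25 × 22.8² × 17.8) = 0.686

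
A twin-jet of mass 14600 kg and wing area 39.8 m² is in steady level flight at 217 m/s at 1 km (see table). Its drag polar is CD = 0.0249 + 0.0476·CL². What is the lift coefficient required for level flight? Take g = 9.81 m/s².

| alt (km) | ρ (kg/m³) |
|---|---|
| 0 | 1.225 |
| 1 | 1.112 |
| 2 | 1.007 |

At 1 km, from the table: ρ = 1.112 kg/m³.
Level flight ⇒ L = W = m·g = 14600 × 9.81 = 1.4323×10^5 N.
Dynamic pressure q = 0.5 × 1.112 × 217² = 26180 Pa.
Required CL = L/(qS) = 1.4323×10^5/(26180·39.8) = 0.1374.

CL = 0.137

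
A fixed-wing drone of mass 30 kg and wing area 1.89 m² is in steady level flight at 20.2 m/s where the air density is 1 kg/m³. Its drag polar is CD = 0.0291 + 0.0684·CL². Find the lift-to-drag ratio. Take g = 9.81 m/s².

L/D = 11.1

In steady level flight, lift balances weight: W = mg = 30 × 9.81 = 294.3 N.
q = ½ρv² = ½ × 1 × 20.2² = 204 Pa.
CL = W/(q·S) = 294.3 / (204 × 1.89) = 0.7632.
CD = 0.0291 + 0.0684 × 0.7632² = 0.06894.
L/D = CL/CD = 0.7632 / 0.06894 = 11.1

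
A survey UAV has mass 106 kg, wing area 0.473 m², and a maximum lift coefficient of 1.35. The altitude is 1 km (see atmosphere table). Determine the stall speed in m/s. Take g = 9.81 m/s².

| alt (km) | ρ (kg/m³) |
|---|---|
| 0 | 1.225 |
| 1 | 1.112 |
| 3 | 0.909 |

V_stall = 54.1 m/s

At 1 km, from the table: ρ = 1.112 kg/m³.
At stall, lift equals weight: L = W = m·g = 106 × 9.81 = 1040 N.
V_stall = √(2W/(ρ·S·CL,max)) = √(2 × 1040 / (1.112 × 0.473 × 1.35))
V_stall = √2929 = 54.1 m/s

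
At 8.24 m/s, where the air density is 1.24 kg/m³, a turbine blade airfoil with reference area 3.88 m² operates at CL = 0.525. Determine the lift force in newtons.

L = 85.8 N

L = ½ρv²S·CL = ½ × 1.24 × 8.24² × 3.88 × 0.525 = 85.8 N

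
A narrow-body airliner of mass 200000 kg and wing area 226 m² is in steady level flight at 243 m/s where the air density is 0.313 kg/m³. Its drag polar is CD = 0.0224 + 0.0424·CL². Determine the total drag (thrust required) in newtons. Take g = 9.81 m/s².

D = 1.25×10^5 N

In steady level flight, lift balances weight: W = mg = 200000 × 9.81 = 1.962×10^6 N.
q = ½ρv² = ½ × 0.313 × 243² = 9241 Pa.
CL = W/(q·S) = 1.962×10^6 / (9241 × 226) = 0.9394.
CD = 0.0224 + 0.0424 × 0.9394² = 0.05982.
D = q·S·CD = 9241 × 226 × 0.05982 = 1.249×10^5 N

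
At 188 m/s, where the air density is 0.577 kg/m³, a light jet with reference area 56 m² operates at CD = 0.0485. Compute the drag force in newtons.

D = 27700 N

Dynamic pressure q = ½ρv² = ½ × 0.577 × 188² = 10200 Pa.
D = q·S·CD = 10200 × 56 × 0.0485 = 27700 N ≈ 27.7 kN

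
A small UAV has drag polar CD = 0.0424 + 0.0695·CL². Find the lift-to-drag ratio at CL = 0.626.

L/D = 8.99

CD = 0.0424 + 0.0695 × 0.626² = 0.06964
L/D = CL/CD = 0.626 / 0.06964 = 8.99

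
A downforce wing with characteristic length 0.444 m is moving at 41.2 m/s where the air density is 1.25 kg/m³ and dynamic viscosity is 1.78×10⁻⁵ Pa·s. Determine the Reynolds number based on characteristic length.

Re = 1.28×10^6

Re = ρ·v·c/μ = 1.25 × 41.2 × 0.444 / (1.78×10⁻⁵) = 1.28×10^6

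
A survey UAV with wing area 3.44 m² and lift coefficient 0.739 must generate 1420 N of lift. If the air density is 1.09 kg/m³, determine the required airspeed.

L = ½ρv²S·CL ⇒ v = √(2L/(ρ·S·CL))
v = √(2 × 1420 / (1.09 × 3.44 × 0.739)) = √1025 = 32 m/s

v = 32 m/s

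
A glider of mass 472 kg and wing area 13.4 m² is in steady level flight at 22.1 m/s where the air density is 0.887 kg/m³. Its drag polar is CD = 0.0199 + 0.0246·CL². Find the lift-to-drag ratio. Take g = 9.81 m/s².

Weight W = mg = 472 × 9.81 = 4630.3 N; in level flight L = W.
q = ½ρv² = ½ × 0.887 × 22.1² = 216.6 Pa.
Required CL = L/(qS) = 4630.3/(216.6·13.4) = 1.595.
CD = 0.0199 + 0.0246 × 1.595² = 0.0825.
L/D = CL/CD = 1.595 / 0.0825 = 19.3

L/D = 19.3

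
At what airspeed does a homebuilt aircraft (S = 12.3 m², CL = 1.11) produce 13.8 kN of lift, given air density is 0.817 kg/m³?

L = ½ρv²S·CL ⇒ v = √(2L/(ρ·S·CL))
v = √(2 × 13800 / (0.817 × 12.3 × 1.11)) = √2474 = 49.7 m/s

v = 49.7 m/s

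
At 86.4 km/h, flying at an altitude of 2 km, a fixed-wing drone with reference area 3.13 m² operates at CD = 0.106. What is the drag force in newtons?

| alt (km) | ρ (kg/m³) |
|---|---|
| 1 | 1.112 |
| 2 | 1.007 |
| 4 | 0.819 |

At 2 km, from the table: ρ = 1.007 kg/m³.
Convert speed: v = 86.4 km/h ÷ 3.6 = 24 m/s.
Dynamic pressure q = ½ρv² = ½ × 1.007 × 24² = 290 Pa.
D = q·S·CD = 290 × 3.13 × 0.106 = 96.2 N

D = 96.2 N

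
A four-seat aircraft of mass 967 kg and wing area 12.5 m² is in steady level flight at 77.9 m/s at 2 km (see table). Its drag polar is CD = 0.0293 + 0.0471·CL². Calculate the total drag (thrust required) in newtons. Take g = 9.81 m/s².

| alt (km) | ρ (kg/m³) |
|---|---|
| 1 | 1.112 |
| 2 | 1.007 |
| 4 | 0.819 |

At 2 km, from the table: ρ = 1.007 kg/m³.
Weight W = mg = 967 × 9.81 = 9486.3 N; in level flight L = W.
q = ½ρv² = ½ × 1.007 × 77.9² = 3055 Pa.
CL = 2W/(ρv²S) = 2×9486.3/(1.007×77.9²×12.5) = 0.2484.
CD = 0.0293 + 0.0471 × 0.2484² = 0.03221.
D = q·S·CD = 3055 × 12.5 × 0.03221 = 1230 N

D = 1230 N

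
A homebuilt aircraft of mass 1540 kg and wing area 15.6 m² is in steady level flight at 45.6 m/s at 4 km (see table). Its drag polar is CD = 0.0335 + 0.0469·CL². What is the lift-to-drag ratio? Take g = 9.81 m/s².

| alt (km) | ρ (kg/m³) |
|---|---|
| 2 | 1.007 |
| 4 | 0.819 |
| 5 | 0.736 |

At 4 km, from the table: ρ = 0.819 kg/m³.
Weight W = mg = 1540 × 9.81 = 15107 N; in level flight L = W.
q = ½ρv² = ½ × 0.819 × 45.6² = 851.5 Pa.
CL = 2W/(ρv²S) = 2×15107/(0.819×45.6²×15.6) = 1.137.
CD = 0.0335 + 0.0469 × 1.137² = 0.09416.
L/D = CL/CD = 1.137 / 0.09416 = 12.1

L/D = 12.1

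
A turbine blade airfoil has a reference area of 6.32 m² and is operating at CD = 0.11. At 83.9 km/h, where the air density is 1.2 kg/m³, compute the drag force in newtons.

D = 227 N

Convert speed: v = 83.9 km/h ÷ 3.6 = 23.31 m/s.
D = ½ρv²S·CD = ½ × 1.2 × 23.31² × 6.32 × 0.11 = 227 N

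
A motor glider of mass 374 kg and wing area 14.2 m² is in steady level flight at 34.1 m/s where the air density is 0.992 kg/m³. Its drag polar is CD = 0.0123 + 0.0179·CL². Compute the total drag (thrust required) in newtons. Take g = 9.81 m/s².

D = 130 N

Level flight ⇒ L = W = m·g = 374 × 9.81 = 3668.9 N.
q = ½ρv² = ½ × 0.992 × 34.1² = 576.8 Pa.
Required CL = L/(qS) = 3668.9/(576.8·14.2) = 0.448.
CD = 0.0123 + 0.0179 × 0.448² = 0.01589.
D = q·S·CD = 576.8 × 14.2 × 0.01589 = 130.2 N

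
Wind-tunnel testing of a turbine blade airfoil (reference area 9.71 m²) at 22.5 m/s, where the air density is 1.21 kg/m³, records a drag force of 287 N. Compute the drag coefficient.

CD = 0.0965

From D = ½ρv²S·CD, rearranging gives CD = 2D/(ρv²S).
CD = 2 × 287 / (1.21 × 22.5² × 9.71) = 0.0965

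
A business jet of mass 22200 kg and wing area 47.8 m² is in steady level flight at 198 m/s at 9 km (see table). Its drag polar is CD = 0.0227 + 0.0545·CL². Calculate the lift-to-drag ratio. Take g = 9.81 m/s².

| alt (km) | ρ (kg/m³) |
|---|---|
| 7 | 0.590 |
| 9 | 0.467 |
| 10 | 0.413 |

At 9 km, from the table: ρ = 0.467 kg/m³.
In steady level flight, lift balances weight: W = mg = 22200 × 9.81 = 2.1778×10^5 N.
q = ½ρv² = ½ × 0.467 × 198² = 9154 Pa.
Required CL = L/(qS) = 2.1778×10^5/(9154·47.8) = 0.4977.
CD = 0.0227 + 0.0545 × 0.4977² = 0.0362.
L/D = CL/CD = 0.4977 / 0.0362 = 13.7

L/D = 13.7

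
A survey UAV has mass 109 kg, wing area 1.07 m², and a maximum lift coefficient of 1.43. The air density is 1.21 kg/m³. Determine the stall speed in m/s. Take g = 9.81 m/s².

V_stall = 34 m/s

At stall, lift equals weight: L = W = m·g = 109 × 9.81 = 1069 N.
From L = ½ρV²S·CL,max = W: V_stall = √(2W/(ρSCL,max)) = √(2·1069/(1.21·1.07·1.43))
V_stall = √1155 = 34 m/s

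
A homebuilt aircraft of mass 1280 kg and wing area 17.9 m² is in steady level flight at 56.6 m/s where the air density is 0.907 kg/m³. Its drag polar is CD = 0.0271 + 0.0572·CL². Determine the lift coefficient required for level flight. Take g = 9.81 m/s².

CL = 0.483

In steady level flight, lift balances weight: W = mg = 1280 × 9.81 = 12557 N.
q = ½ρv² = ½ × 0.907 × 56.6² = 1453 Pa.
CL = 2W/(ρv²S) = 2×12557/(0.907×56.6²×17.9) = 0.4829.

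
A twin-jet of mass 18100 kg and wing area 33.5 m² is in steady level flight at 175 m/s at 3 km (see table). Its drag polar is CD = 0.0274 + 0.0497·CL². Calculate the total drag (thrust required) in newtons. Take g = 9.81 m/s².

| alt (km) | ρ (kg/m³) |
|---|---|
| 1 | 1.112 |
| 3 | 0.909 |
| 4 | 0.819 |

At 3 km, from the table: ρ = 0.909 kg/m³.
Weight W = mg = 18100 × 9.81 = 1.7756×10^5 N; in level flight L = W.
q = ½ρv² = ½ × 0.909 × 175² = 13920 Pa.
CL = 2W/(ρv²S) = 2×1.7756×10^5/(0.909×175²×33.5) = 0.3808.
CD = 0.0274 + 0.0497 × 0.3808² = 0.03461.
D = q·S·CD = 13920 × 33.5 × 0.03461 = 16140 N

D = 16100 N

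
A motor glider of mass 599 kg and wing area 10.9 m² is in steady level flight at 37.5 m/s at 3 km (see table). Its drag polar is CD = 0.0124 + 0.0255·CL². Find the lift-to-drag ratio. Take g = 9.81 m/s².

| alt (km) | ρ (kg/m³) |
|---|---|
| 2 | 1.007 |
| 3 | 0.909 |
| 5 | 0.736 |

L/D = 27.6

At 3 km, from the table: ρ = 0.909 kg/m³.
In steady level flight, lift balances weight: W = mg = 599 × 9.81 = 5876.2 N.
Dynamic pressure q = 0.5 × 0.909 × 37.5² = 639.1 Pa.
CL = 2W/(ρv²S) = 2×5876.2/(0.909×37.5²×10.9) = 0.8435.
CD = 0.0124 + 0.0255 × 0.8435² = 0.03054.
L/D = CL/CD = 0.8435 / 0.03054 = 27.6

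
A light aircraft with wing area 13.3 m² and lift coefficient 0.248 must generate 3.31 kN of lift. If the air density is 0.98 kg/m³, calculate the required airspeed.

v = 45.3 m/s

L = ½ρv²S·CL ⇒ v = √(2L/(ρ·S·CL))
v = √(2 × 3310 / (0.98 × 13.3 × 0.248)) = √2048 = 45.3 m/s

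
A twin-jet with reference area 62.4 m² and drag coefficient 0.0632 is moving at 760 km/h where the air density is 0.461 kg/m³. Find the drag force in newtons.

Convert speed: v = 760 km/h ÷ 3.6 = 211.1 m/s.
Dynamic pressure q = ½ρv² = ½ × 0.461 × 211.1² = 10270 Pa.
D = q·S·CD = 10270 × 62.4 × 0.0632 = 40500 N ≈ 40.5 kN

D = 40500 N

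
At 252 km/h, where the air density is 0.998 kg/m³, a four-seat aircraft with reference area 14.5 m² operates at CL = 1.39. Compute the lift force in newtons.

L = 49300 N

Convert speed: v = 252 km/h ÷ 3.6 = 70 m/s.
Dynamic pressure q = ½ρv² = ½ × 0.998 × 70² = 2445 Pa.
L = q·S·CL = 2445 × 14.5 × 1.39 = 49300 N ≈ 49.3 kN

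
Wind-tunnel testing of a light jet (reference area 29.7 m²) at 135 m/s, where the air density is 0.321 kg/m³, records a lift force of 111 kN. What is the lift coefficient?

CL = 1.28

From L = ½ρv²S·CL, rearranging gives CL = 2L/(ρv²S).
CL = 2 × 1.11×10^5 / (0.321 × 135² × 29.7) = 1.28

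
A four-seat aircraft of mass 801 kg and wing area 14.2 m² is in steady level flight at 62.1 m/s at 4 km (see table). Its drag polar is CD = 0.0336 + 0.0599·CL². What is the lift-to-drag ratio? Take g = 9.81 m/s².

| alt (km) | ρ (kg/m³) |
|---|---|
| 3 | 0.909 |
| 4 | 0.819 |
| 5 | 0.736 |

At 4 km, from the table: ρ = 0.819 kg/m³.
Weight W = mg = 801 × 9.81 = 7857.8 N; in level flight L = W.
Dynamic pressure q = 0.5 × 0.819 × 62.1² = 1579 Pa.
CL = W/(q·S) = 7857.8 / (1579 × 14.2) = 0.3504.
CD = 0.0336 + 0.0599 × 0.3504² = 0.04095.
L/D = CL/CD = 0.3504 / 0.04095 = 8.56

L/D = 8.56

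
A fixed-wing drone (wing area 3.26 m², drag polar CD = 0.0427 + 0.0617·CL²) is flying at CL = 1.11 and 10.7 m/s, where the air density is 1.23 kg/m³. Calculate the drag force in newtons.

CD = 0.0427 + 0.0617 × 1.11² = 0.1187
D = ½ρv²S·CD = ½ × 1.23 × 10.7² × 3.26 × 0.1187 = 27.3 N

D = 27.3 N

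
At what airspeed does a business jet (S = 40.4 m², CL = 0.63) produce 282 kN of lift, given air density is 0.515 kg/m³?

L = ½ρv²S·CL ⇒ v = √(2L/(ρ·S·CL))
v = √(2 × 2.82×10^5 / (0.515 × 40.4 × 0.63)) = √43030 = 207 m/s

v = 207 m/s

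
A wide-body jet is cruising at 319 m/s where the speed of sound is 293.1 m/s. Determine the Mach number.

M = 1.09

M = v/a = 319 / 293.1 = 1.09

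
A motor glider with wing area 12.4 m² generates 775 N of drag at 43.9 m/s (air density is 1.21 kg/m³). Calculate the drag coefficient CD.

From D = ½ρv²S·CD, rearranging gives CD = 2D/(ρv²S).
CD = 2 × 775 / (1.21 × 43.9² × 12.4) = 0.0536

CD = 0.0536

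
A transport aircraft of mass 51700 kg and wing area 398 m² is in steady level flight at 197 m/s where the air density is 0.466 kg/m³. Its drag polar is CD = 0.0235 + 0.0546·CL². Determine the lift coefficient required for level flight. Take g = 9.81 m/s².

Weight W = mg = 51700 × 9.81 = 5.0718×10^5 N; in level flight L = W.
Dynamic pressure q = 0.5 × 0.466 × 197² = 9042 Pa.
CL = 2W/(ρv²S) = 2×5.0718×10^5/(0.466×197²×398) = 0.1409.

CL = 0.141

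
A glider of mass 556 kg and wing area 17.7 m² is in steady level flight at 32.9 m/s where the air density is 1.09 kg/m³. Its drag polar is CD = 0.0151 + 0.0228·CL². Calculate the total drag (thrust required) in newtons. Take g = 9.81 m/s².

In steady level flight, lift balances weight: W = mg = 556 × 9.81 = 5454.4 N.
q = ½ρv² = ½ × 1.09 × 32.9² = 589.9 Pa.
CL = 2W/(ρv²S) = 2×5454.4/(1.09×32.9²×17.7) = 0.5224.
CD = 0.0151 + 0.0228 × 0.5224² = 0.02132.
D = q·S·CD = 589.9 × 17.7 × 0.02132 = 222.6 N

D = 223 N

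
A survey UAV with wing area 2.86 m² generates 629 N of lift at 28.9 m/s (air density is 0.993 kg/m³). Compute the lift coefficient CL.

CL = 0.53

From L = ½ρv²S·CL, rearranging gives CL = 2L/(ρv²S).
CL = 2 × 629 / (0.993 × 28.9² × 2.86) = 0.53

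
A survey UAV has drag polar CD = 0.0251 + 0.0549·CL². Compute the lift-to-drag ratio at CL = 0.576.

L/D = 13.3

CD = 0.0251 + 0.0549 × 0.576² = 0.04331
L/D = CL/CD = 0.576 / 0.04331 = 13.3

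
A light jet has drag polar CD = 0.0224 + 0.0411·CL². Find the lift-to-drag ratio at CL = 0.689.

CD = 0.0224 + 0.0411 × 0.689² = 0.04191
L/D = CL/CD = 0.689 / 0.04191 = 16.4

L/D = 16.4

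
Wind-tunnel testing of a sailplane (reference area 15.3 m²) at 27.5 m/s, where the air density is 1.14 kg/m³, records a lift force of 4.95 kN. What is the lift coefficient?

CL = 0.751

From L = ½ρv²S·CL, rearranging gives CL = 2L/(ρv²S).
CL = 2 × 4950 / (1.14 × 27.5² × 15.3) = 0.751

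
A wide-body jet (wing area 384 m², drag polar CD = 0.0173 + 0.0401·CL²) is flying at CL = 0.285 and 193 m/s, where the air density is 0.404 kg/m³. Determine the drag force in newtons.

CD = 0.0173 + 0.0401 × 0.285² = 0.02056
D = ½ρv²S·CD = ½ × 0.404 × 193² × 384 × 0.02056 = 59400 N

D = 59400 N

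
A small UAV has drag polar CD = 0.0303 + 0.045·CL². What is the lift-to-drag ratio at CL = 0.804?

CD = 0.0303 + 0.045 × 0.804² = 0.05939
L/D = CL/CD = 0.804 / 0.05939 = 13.5

L/D = 13.5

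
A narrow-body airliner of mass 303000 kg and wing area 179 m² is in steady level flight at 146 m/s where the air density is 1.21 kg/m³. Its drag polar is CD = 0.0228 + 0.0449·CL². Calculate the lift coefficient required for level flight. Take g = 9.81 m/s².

In steady level flight, lift balances weight: W = mg = 303000 × 9.81 = 2.9724×10^6 N.
q = ½ρv² = ½ × 1.21 × 146² = 12900 Pa.
Required CL = L/(qS) = 2.9724×10^6/(12900·179) = 1.288.

CL = 1.29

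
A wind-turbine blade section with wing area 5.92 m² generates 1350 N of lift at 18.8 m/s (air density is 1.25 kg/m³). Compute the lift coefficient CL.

CL = 1.03

From L = ½ρv²S·CL, rearranging gives CL = 2L/(ρv²S).
CL = 2 × 1350 / (1.25 × 18.8² × 5.92) = 1.03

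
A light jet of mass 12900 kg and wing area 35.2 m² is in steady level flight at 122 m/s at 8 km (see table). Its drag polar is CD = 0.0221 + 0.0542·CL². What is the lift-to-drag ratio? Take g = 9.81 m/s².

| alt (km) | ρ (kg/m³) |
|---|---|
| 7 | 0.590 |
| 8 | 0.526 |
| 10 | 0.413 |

At 8 km, from the table: ρ = 0.526 kg/m³.
Weight W = mg = 12900 × 9.81 = 1.2655×10^5 N; in level flight L = W.
q = ½ρv² = ½ × 0.526 × 122² = 3914 Pa.
Required CL = L/(qS) = 1.2655×10^5/(3914·35.2) = 0.9184.
CD = 0.0221 + 0.0542 × 0.9184² = 0.06782.
L/D = CL/CD = 0.9184 / 0.06782 = 13.5

L/D = 13.5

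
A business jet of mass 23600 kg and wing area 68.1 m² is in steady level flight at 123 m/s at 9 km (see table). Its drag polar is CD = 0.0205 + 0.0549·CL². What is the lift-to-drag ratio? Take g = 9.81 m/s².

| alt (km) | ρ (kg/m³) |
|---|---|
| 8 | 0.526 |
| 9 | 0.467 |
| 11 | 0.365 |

L/D = 13.5

At 9 km, from the table: ρ = 0.467 kg/m³.
Level flight ⇒ L = W = m·g = 23600 × 9.81 = 2.3152×10^5 N.
Dynamic pressure q = 0.5 × 0.467 × 123² = 3533 Pa.
CL = 2W/(ρv²S) = 2×2.3152×10^5/(0.467×123²×68.1) = 0.9624.
CD = 0.0205 + 0.0549 × 0.9624² = 0.07134.
L/D = CL/CD = 0.9624 / 0.07134 = 13.5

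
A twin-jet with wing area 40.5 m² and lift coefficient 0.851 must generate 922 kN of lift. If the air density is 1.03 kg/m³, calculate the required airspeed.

L = ½ρv²S·CL ⇒ v = √(2L/(ρ·S·CL))
v = √(2 × 9.22×10^5 / (1.03 × 40.5 × 0.851)) = √51940 = 228 m/s

v = 228 m/s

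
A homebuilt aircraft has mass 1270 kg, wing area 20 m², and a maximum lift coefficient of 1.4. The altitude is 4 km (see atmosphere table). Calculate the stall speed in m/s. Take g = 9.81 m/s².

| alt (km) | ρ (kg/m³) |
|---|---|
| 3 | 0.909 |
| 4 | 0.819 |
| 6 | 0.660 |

V_stall = 33 m/s

At 4 km, from the table: ρ = 0.819 kg/m³.
Stall occurs when L = W at CL,max. W = mg = 1270 × 9.81 = 12460 N.
V_stall = √(2W/(ρ·S·CL,max)) = √(2 × 12460 / (0.819 × 20 × 1.4))
V_stall = √1087 = 33 m/s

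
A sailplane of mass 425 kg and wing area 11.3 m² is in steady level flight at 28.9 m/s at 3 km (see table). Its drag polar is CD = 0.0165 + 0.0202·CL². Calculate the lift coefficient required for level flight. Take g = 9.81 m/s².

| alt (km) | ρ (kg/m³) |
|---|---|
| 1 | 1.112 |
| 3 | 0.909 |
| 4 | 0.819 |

At 3 km, from the table: ρ = 0.909 kg/m³.
In steady level flight, lift balances weight: W = mg = 425 × 9.81 = 4169.2 N.
Dynamic pressure q = 0.5 × 0.909 × 28.9² = 379.6 Pa.
Required CL = L/(qS) = 4169.2/(379.6·11.3) = 0.972.

CL = 0.972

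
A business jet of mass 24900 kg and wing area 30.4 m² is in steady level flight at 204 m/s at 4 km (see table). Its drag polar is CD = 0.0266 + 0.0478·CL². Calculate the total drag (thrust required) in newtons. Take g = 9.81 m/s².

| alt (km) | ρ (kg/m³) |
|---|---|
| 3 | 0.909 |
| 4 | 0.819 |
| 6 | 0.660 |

D = 19300 N

At 4 km, from the table: ρ = 0.819 kg/m³.
Level flight ⇒ L = W = m·g = 24900 × 9.81 = 2.4427×10^5 N.
q = ½ρv² = ½ × 0.819 × 204² = 17040 Pa.
CL = W/(q·S) = 2.4427×10^5 / (17040 × 30.4) = 0.4715.
CD = 0.0266 + 0.0478 × 0.4715² = 0.03723.
D = q·S·CD = 17040 × 30.4 × 0.03723 = 19290 N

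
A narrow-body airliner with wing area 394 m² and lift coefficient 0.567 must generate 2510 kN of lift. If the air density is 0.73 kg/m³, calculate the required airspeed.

v = 175 m/s

L = ½ρv²S·CL ⇒ v = √(2L/(ρ·S·CL))
v = √(2 × 2.51×10^6 / (0.73 × 394 × 0.567)) = √30780 = 175 m/s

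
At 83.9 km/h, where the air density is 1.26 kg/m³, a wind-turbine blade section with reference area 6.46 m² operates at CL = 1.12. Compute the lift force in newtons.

Convert speed: v = 83.9 km/h ÷ 3.6 = 23.31 m/s.
Dynamic pressure q = ½ρv² = ½ × 1.26 × 23.31² = 342.2 Pa.
L = q·S·CL = 342.2 × 6.46 × 1.12 = 2480 N

L = 2480 N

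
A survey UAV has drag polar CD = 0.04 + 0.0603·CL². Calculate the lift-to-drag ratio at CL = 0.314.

CD = 0.04 + 0.0603 × 0.314² = 0.04595
L/D = CL/CD = 0.314 / 0.04595 = 6.83

L/D = 6.83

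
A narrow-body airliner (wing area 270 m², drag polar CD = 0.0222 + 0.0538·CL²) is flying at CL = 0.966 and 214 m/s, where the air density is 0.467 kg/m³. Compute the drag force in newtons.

CD = 0.0222 + 0.0538 × 0.966² = 0.0724
D = ½ρv²S·CD = ½ × 0.467 × 214² × 270 × 0.0724 = 2.09×10^5 N

D = 2.09×10^5 N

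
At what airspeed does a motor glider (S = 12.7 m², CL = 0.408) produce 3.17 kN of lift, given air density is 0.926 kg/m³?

v = 36.4 m/s

L = ½ρv²S·CL ⇒ v = √(2L/(ρ·S·CL))
v = √(2 × 3170 / (0.926 × 12.7 × 0.408)) = √1321 = 36.4 m/s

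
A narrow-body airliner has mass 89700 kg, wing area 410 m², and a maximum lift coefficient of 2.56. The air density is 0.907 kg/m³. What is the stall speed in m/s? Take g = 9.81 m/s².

At stall, lift equals weight: L = W = m·g = 89700 × 9.81 = 8.8×10^5 N.
From L = ½ρV²S·CL,max = W: V_stall = √(2W/(ρSCL,max)) = √(2·8.8×10^5/(0.907·410·2.56))
V_stall = √1849 = 43 m/s

V_stall = 43 m/s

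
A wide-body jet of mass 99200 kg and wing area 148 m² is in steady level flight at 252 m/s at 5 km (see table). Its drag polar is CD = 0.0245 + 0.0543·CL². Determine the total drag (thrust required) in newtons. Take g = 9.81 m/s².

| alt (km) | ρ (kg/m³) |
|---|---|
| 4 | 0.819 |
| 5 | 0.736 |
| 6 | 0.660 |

D = 99600 N

At 5 km, from the table: ρ = 0.736 kg/m³.
Weight W = mg = 99200 × 9.81 = 9.7315×10^5 N; in level flight L = W.
q = ½ρv² = ½ × 0.736 × 252² = 23370 Pa.
CL = 2W/(ρv²S) = 2×9.7315×10^5/(0.736×252²×148) = 0.2814.
CD = 0.0245 + 0.0543 × 0.2814² = 0.0288.
D = q·S·CD = 23370 × 148 × 0.0288 = 99610 N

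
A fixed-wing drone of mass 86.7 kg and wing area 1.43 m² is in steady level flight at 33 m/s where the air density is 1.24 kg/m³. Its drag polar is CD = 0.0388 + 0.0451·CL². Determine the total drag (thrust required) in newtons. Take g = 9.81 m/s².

In steady level flight, lift balances weight: W = mg = 86.7 × 9.81 = 850.53 N.
Dynamic pressure q = 0.5 × 1.24 × 33² = 675.2 Pa.
Required CL = L/(qS) = 850.53/(675.2·1.43) = 0.8809.
CD = 0.0388 + 0.0451 × 0.8809² = 0.0738.
D = q·S·CD = 675.2 × 1.43 × 0.0738 = 71.25 N

D = 71.3 N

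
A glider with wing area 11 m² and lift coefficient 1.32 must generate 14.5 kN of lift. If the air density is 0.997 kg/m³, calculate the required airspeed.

v = 44.8 m/s

L = ½ρv²S·CL ⇒ v = √(2L/(ρ·S·CL))
v = √(2 × 14500 / (0.997 × 11 × 1.32)) = √2003 = 44.8 m/s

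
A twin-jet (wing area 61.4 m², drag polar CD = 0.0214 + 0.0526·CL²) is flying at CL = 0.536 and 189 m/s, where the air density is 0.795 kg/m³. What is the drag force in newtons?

D = 31800 N

CD = 0.0214 + 0.0526 × 0.536² = 0.03651
D = ½ρv²S·CD = ½ × 0.795 × 189² × 61.4 × 0.03651 = 31800 N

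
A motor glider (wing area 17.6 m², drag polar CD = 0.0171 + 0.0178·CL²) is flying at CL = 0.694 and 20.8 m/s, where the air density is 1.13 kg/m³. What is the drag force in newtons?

CD = 0.0171 + 0.0178 × 0.694² = 0.02567
D = ½ρv²S·CD = ½ × 1.13 × 20.8² × 17.6 × 0.02567 = 110 N

D = 110 N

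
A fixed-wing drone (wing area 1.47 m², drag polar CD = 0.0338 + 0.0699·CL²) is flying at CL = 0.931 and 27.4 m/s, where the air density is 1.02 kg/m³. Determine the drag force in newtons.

D = 53.1 N

CD = 0.0338 + 0.0699 × 0.931² = 0.09439
D = ½ρv²S·CD = ½ × 1.02 × 27.4² × 1.47 × 0.09439 = 53.1 N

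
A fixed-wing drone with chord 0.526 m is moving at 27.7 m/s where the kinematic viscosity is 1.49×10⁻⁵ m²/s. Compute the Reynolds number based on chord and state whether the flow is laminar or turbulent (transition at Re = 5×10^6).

Re = v·c/ν = 27.7 × 0.526 / (1.49×10⁻⁵) = 9.78×10^5
Since 9.78×10^5 < 5×10^6, the flow is laminar.

Re = 9.78×10^5 (laminar)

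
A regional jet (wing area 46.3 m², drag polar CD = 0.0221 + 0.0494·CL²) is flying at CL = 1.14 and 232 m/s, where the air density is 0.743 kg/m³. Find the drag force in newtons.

CD = 0.0221 + 0.0494 × 1.14² = 0.0863
D = ½ρv²S·CD = ½ × 0.743 × 232² × 46.3 × 0.0863 = 79900 N

D = 79900 N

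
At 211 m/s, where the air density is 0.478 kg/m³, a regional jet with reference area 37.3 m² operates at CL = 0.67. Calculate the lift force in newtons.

L = 2.66×10^5 N

Dynamic pressure q = ½ρv² = ½ × 0.478 × 211² = 10640 Pa.
L = q·S·CL = 10640 × 37.3 × 0.67 = 2.66×10^5 N ≈ 266 kN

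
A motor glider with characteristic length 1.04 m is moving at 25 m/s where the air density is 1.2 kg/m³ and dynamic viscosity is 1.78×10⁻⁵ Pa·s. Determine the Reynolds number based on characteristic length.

Re = ρ·v·c/μ = 1.2 × 25 × 1.04 / (1.78×10⁻⁵) = 1.75×10^6

Re = 1.75×10^6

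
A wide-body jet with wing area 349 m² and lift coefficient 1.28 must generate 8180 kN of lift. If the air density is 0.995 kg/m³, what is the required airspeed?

L = ½ρv²S·CL ⇒ v = √(2L/(ρ·S·CL))
v = √(2 × 8.18×10^6 / (0.995 × 349 × 1.28)) = √36810 = 192 m/s

v = 192 m/s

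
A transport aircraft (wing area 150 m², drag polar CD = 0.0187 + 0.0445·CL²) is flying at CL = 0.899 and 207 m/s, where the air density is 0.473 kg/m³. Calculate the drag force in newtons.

CD = 0.0187 + 0.0445 × 0.899² = 0.05466
D = ½ρv²S·CD = ½ × 0.473 × 207² × 150 × 0.05466 = 83100 N

D = 83100 N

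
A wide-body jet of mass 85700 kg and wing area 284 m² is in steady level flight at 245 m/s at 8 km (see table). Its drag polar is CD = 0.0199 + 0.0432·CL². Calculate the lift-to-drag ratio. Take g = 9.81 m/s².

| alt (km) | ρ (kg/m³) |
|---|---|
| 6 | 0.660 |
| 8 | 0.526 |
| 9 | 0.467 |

L/D = 8.75

At 8 km, from the table: ρ = 0.526 kg/m³.
Weight W = mg = 85700 × 9.81 = 8.4072×10^5 N; in level flight L = W.
Dynamic pressure q = 0.5 × 0.526 × 245² = 15790 Pa.
CL = W/(q·S) = 8.4072×10^5 / (15790 × 284) = 0.1875.
CD = 0.0199 + 0.0432 × 0.1875² = 0.02142.
L/D = CL/CD = 0.1875 / 0.02142 = 8.75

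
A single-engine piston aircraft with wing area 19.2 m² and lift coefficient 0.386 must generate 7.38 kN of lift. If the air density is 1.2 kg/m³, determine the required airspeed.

v = 40.7 m/s

L = ½ρv²S·CL ⇒ v = √(2L/(ρ·S·CL))
v = √(2 × 7380 / (1.2 × 19.2 × 0.386)) = √1660 = 40.7 m/s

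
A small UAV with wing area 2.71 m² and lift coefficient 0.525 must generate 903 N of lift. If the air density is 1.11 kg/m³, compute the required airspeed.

L = ½ρv²S·CL ⇒ v = √(2L/(ρ·S·CL))
v = √(2 × 903 / (1.11 × 2.71 × 0.525)) = √1144 = 33.8 m/s

v = 33.8 m/s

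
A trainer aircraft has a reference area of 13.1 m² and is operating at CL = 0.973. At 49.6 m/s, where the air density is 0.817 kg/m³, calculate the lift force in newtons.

L = ½ρv²S·CL = ½ × 0.817 × 49.6² × 13.1 × 0.973 = 12800 N ≈ 12.8 kN

L = 12800 N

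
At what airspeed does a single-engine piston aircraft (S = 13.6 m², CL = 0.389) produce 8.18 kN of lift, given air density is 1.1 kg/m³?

L = ½ρv²S·CL ⇒ v = √(2L/(ρ·S·CL))
v = √(2 × 8180 / (1.1 × 13.6 × 0.389)) = √2811 = 53 m/s

v = 53 m/s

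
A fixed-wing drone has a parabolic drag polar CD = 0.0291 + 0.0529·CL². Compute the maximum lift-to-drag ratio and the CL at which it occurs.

(L/D)max = 12.7, at CL = 0.742

For CD = CD0 + K·CL², (L/D)max occurs at CL* = √(CD0/K) and equals 1/(2√(K·CD0)).
(L/D)max = 1/(2√(0.0529 × 0.0291)) = 1/(2 × 0.03924) = 12.7
CL* = √(0.0291/0.0529) = 0.742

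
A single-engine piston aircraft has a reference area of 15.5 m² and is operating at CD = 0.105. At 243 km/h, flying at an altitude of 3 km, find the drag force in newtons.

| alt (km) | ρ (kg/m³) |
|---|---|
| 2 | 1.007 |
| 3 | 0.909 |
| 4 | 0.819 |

D = 3370 N

At 3 km, from the table: ρ = 0.909 kg/m³.
Convert speed: v = 243 km/h ÷ 3.6 = 67.5 m/s.
D = ½ρv²S·CD = ½ × 0.909 × 67.5² × 15.5 × 0.105 = 3370 N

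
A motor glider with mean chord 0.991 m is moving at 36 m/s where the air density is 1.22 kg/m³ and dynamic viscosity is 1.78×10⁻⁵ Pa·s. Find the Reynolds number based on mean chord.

Re = 2.45×10^6

Re = ρ·v·c/μ = 1.22 × 36 × 0.991 / (1.78×10⁻⁵) = 2.45×10^6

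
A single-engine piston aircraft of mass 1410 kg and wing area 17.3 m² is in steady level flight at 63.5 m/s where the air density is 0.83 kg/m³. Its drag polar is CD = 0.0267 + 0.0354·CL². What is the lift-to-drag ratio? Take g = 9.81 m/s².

Weight W = mg = 1410 × 9.81 = 13832 N; in level flight L = W.
Dynamic pressure q = 0.5 × 0.83 × 63.5² = 1673 Pa.
CL = W/(q·S) = 13832 / (1673 × 17.3) = 0.4778.
CD = 0.0267 + 0.0354 × 0.4778² = 0.03478.
L/D = CL/CD = 0.4778 / 0.03478 = 13.7

L/D = 13.7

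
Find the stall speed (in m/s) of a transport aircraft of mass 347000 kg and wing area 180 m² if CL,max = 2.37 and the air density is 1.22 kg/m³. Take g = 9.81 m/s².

At stall, lift equals weight: L = W = m·g = 347000 × 9.81 = 3.404×10^6 N.
V_stall = √(2W/(ρ·S·CL,max)) = √(2 × 3.404×10^6 / (1.22 × 180 × 2.37))
V_stall = √13080 = 114 m/s

V_stall = 114 m/s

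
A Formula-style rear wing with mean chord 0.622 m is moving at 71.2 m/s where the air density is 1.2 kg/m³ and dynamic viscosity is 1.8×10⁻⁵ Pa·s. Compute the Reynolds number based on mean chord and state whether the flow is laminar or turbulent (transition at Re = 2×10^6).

Re = ρ·v·c/μ = 1.2 × 71.2 × 0.622 / (1.8×10⁻⁵) = 2.95×10^6
Since 2.95×10^6 > 2×10^6, the flow is turbulent.

Re = 2.95×10^6 (turbulent)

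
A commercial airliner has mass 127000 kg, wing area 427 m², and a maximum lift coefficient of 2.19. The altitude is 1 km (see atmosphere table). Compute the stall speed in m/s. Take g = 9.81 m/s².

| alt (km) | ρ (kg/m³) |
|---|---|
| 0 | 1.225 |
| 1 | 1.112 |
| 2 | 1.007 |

V_stall = 49 m/s

At 1 km, from the table: ρ = 1.112 kg/m³.
At stall, lift equals weight: L = W = m·g = 127000 × 9.81 = 1.246×10^6 N.
V_stall = √(2W/(ρ·S·CL,max)) = √(2 × 1.246×10^6 / (1.112 × 427 × 2.19))
V_stall = √2396 = 49 m/s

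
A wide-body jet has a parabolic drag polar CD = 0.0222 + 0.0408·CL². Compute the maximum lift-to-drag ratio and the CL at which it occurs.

For CD = CD0 + K·CL², (L/D)max occurs at CL* = √(CD0/K) and equals 1/(2√(K·CD0)).
(L/D)max = 1/(2√(0.0408 × 0.0222)) = 1/(2 × 0.0301) = 16.6
CL* = √(0.0222/0.0408) = 0.738

(L/D)max = 16.6, at CL = 0.738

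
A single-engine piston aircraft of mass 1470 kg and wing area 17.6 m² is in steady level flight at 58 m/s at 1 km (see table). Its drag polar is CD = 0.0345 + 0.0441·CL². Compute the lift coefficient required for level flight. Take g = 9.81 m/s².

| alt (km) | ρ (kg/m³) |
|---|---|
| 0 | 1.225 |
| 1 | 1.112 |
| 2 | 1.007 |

CL = 0.438

At 1 km, from the table: ρ = 1.112 kg/m³.
Weight W = mg = 1470 × 9.81 = 14421 N; in level flight L = W.
q = ½ρv² = ½ × 1.112 × 58² = 1870 Pa.
CL = 2W/(ρv²S) = 2×14421/(1.112×58²×17.6) = 0.4381.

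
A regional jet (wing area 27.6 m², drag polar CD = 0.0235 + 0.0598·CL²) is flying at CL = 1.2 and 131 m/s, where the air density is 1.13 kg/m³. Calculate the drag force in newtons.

D = 29300 N

CD = 0.0235 + 0.0598 × 1.2² = 0.1096
D = ½ρv²S·CD = ½ × 1.13 × 131² × 27.6 × 0.1096 = 29300 N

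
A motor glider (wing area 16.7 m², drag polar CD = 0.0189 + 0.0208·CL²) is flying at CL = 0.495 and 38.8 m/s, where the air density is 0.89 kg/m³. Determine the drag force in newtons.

CD = 0.0189 + 0.0208 × 0.495² = 0.024
D = ½ρv²S·CD = ½ × 0.89 × 38.8² × 16.7 × 0.024 = 268 N

D = 268 N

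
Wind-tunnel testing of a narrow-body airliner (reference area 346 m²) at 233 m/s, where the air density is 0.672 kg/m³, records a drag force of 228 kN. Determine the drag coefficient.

CD = 0.0361

From D = ½ρv²S·CD, rearranging gives CD = 2D/(ρv²S).
CD = 2 × 2.28×10^5 / (0.672 × 233² × 346) = 0.0361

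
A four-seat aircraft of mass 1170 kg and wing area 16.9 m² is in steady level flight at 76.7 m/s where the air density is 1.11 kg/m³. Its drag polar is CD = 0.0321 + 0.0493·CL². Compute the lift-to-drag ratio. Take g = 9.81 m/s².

L/D = 6.08

In steady level flight, lift balances weight: W = mg = 1170 × 9.81 = 11478 N.
q = ½ρv² = ½ × 1.11 × 76.7² = 3265 Pa.
CL = W/(q·S) = 11478 / (3265 × 16.9) = 0.208.
CD = 0.0321 + 0.0493 × 0.208² = 0.03423.
L/D = CL/CD = 0.208 / 0.03423 = 6.08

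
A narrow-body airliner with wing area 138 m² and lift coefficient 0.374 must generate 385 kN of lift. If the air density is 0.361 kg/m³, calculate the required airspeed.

v = 203 m/s

L = ½ρv²S·CL ⇒ v = √(2L/(ρ·S·CL))
v = √(2 × 3.85×10^5 / (0.361 × 138 × 0.374)) = √41330 = 203 m/s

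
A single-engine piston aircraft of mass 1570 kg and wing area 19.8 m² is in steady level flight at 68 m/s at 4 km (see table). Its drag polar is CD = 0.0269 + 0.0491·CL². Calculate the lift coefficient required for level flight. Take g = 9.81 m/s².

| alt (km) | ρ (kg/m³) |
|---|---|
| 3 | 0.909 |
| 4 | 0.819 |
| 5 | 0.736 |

CL = 0.411

At 4 km, from the table: ρ = 0.819 kg/m³.
Weight W = mg = 1570 × 9.81 = 15402 N; in level flight L = W.
Dynamic pressure q = 0.5 × 0.819 × 68² = 1894 Pa.
CL = W/(q·S) = 15402 / (1894 × 19.8) = 0.4108.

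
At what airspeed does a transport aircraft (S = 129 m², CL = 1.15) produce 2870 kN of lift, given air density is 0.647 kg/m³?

L = ½ρv²S·CL ⇒ v = √(2L/(ρ·S·CL))
v = √(2 × 2.87×10^6 / (0.647 × 129 × 1.15)) = √59800 = 245 m/s

v = 245 m/s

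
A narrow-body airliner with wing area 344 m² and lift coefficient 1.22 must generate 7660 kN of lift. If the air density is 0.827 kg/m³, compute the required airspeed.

L = ½ρv²S·CL ⇒ v = √(2L/(ρ·S·CL))
v = √(2 × 7.66×10^6 / (0.827 × 344 × 1.22)) = √44140 = 210 m/s

v = 210 m/s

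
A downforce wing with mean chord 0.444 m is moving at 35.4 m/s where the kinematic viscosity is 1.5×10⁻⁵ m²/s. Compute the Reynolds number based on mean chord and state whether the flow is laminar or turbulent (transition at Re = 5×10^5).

Re = 1.05×10^6 (turbulent)

Re = v·c/ν = 35.4 × 0.444 / (1.5×10⁻⁵) = 1.05×10^6
Since 1.05×10^6 > 5×10^5, the flow is turbulent.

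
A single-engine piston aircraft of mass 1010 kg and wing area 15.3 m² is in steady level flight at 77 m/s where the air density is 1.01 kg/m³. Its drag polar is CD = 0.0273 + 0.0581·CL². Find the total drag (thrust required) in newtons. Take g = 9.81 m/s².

Weight W = mg = 1010 × 9.81 = 9908.1 N; in level flight L = W.
q = ½ρv² = ½ × 1.01 × 77² = 2994 Pa.
Required CL = L/(qS) = 9908.1/(2994·15.3) = 0.2163.
CD = 0.0273 + 0.0581 × 0.2163² = 0.03002.
D = q·S·CD = 2994 × 15.3 × 0.03002 = 1375 N

D = 1380 N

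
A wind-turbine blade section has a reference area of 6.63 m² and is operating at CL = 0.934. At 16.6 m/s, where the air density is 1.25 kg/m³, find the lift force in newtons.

Dynamic pressure q = ½ρv² = ½ × 1.25 × 16.6² = 172.2 Pa.
L = q·S·CL = 172.2 × 6.63 × 0.934 = 1070 N

L = 1070 N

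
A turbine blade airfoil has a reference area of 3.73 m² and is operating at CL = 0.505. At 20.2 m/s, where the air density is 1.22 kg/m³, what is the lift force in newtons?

L = ½ρv²S·CL = ½ × 1.22 × 20.2² × 3.73 × 0.505 = 469 N

L = 469 N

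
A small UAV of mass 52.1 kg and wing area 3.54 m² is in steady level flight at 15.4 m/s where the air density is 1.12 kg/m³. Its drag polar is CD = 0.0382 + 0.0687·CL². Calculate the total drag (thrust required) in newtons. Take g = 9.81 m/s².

Level flight ⇒ L = W = m·g = 52.1 × 9.81 = 511.1 N.
q = ½ρv² = ½ × 1.12 × 15.4² = 132.8 Pa.
Required CL = L/(qS) = 511.1/(132.8·3.54) = 1.087.
CD = 0.0382 + 0.0687 × 1.087² = 0.1194.
D = q·S·CD = 132.8 × 3.54 × 0.1194 = 56.13 N

D = 56.1 N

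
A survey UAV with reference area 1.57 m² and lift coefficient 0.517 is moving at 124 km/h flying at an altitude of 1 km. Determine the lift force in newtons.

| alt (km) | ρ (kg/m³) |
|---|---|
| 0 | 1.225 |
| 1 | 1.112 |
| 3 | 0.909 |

At 1 km, from the table: ρ = 1.112 kg/m³.
Convert speed: v = 124 km/h ÷ 3.6 = 34.44 m/s.
Dynamic pressure q = ½ρv² = ½ × 1.112 × 34.44² = 659.6 Pa.
L = q·S·CL = 659.6 × 1.57 × 0.517 = 535 N

L = 535 N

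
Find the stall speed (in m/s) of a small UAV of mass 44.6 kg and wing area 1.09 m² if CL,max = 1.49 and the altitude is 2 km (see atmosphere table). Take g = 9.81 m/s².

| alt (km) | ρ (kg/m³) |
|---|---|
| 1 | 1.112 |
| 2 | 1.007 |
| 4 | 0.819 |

V_stall = 23.1 m/s

At 2 km, from the table: ρ = 1.007 kg/m³.
Stall occurs when L = W at CL,max. W = mg = 44.6 × 9.81 = 437.5 N.
From L = ½ρV²S·CL,max = W: V_stall = √(2W/(ρSCL,max)) = √(2·437.5/(1.007·1.09·1.49))
V_stall = √535 = 23.1 m/s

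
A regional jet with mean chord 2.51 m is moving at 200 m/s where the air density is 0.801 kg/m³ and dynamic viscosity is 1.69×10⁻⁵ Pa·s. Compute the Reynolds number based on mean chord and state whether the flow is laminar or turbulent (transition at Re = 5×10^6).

Re = ρ·v·c/μ = 0.801 × 200 × 2.51 / (1.69×10⁻⁵) = 2.38×10^7
Since 2.38×10^7 > 5×10^6, the flow is turbulent.

Re = 2.38×10^7 (turbulent)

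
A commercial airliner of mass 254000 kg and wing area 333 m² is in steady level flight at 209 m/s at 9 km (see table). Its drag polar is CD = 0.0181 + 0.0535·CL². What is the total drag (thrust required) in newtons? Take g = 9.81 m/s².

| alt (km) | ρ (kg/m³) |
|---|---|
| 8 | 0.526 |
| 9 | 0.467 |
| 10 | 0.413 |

At 9 km, from the table: ρ = 0.467 kg/m³.
Weight W = mg = 254000 × 9.81 = 2.4917×10^6 N; in level flight L = W.
Dynamic pressure q = 0.5 × 0.467 × 209² = 10200 Pa.
CL = W/(q·S) = 2.4917×10^6 / (10200 × 333) = 0.7336.
CD = 0.0181 + 0.0535 × 0.7336² = 0.04689.
D = q·S·CD = 10200 × 333 × 0.04689 = 1.593×10^5 N

D = 1.59×10^5 N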